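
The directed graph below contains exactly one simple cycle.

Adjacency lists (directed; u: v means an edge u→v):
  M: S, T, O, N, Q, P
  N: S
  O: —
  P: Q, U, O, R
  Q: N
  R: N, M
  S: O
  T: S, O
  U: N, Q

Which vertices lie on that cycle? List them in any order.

M, P, R

DFS with gray/black marking from P:
P gray
  Q gray
    N gray
      S gray
        O gray
        O black
      S black
    N black
  Q black
  U gray
    U→N: N black — skip
    U→Q: Q black — skip
  U black
  P→O: O black — skip
  R gray
    R→N: N black — skip
    M gray
      M→S: S black — skip
      T gray
        T→S: S black — skip
        T→O: O black — skip
      T black
      M→O: O black — skip
      M→N: N black — skip
      M→Q: Q black — skip
      M→P: P is gray → back edge
Back edge closes the cycle P → R → M → P; its vertices are {M, P, R}.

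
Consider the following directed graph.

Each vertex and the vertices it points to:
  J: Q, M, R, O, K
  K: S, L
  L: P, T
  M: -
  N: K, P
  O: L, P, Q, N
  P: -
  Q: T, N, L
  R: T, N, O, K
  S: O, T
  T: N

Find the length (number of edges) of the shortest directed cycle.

4

For each vertex v, BFS finds the shortest path from v back to v.
The shortest such closed walk is O → N → K → S → O, length 4.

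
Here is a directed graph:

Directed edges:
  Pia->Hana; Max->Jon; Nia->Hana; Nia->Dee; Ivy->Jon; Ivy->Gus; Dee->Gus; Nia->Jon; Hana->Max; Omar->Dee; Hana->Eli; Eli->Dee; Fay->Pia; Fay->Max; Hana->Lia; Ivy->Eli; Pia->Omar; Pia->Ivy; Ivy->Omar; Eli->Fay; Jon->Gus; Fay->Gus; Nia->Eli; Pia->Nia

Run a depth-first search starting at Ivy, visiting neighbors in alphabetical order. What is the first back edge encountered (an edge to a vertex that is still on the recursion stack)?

DFS from Ivy (visiting neighbors in alphabetical order); mark gray on enter, black on exit:
Ivy gray
  Eli gray
    Dee gray
      Gus gray
      Gus black
    Dee black
    Fay gray
      Fay→Gus: Gus black — skip
      Max gray
        Jon gray
          Jon→Gus: Gus black — skip
        Jon black
      Max black
      Pia gray
        Hana gray
          Hana→Eli: Eli is gray → back edge
First back edge: Hana → Eli.

Hana->Eli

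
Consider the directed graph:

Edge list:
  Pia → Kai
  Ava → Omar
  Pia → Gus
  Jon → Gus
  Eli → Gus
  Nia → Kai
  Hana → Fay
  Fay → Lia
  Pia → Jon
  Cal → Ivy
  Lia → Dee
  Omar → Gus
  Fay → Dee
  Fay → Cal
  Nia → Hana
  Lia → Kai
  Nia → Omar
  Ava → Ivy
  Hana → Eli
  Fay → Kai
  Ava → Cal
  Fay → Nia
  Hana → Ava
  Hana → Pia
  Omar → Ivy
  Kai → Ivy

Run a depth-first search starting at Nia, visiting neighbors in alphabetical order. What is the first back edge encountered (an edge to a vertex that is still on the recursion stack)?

Fay→Nia

DFS from Nia (visiting neighbors in alphabetical order); mark gray on enter, black on exit:
Nia gray
  Hana gray
    Ava gray
      Cal gray
        Ivy gray
        Ivy black
      Cal black
      Ava→Ivy: Ivy black — skip
      Omar gray
        Gus gray
        Gus black
        Omar→Ivy: Ivy black — skip
      Omar black
    Ava black
    Eli gray
      Eli→Gus: Gus black — skip
    Eli black
    Fay gray
      Fay→Cal: Cal black — skip
      Dee gray
      Dee black
      Kai gray
        Kai→Ivy: Ivy black — skip
      Kai black
      Lia gray
        Lia→Dee: Dee black — skip
        Lia→Kai: Kai black — skip
      Lia black
      Fay→Nia: Nia is gray → back edge
First back edge: Fay → Nia.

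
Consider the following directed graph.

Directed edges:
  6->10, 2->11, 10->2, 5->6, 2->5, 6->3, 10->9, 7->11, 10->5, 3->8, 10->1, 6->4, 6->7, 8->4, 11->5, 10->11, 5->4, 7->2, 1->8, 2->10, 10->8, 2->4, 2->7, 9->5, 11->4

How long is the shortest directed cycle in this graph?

2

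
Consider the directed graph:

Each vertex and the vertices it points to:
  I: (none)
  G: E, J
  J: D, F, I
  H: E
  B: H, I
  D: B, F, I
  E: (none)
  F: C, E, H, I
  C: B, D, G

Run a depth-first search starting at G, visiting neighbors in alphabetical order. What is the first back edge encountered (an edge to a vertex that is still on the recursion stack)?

C→D

DFS from G (visiting neighbors in alphabetical order); mark gray on enter, black on exit:
G gray
  E gray
  E black
  J gray
    D gray
      B gray
        H gray
          H→E: E black — skip
        H black
        I gray
        I black
      B black
      F gray
        C gray
          C→B: B black — skip
          C→D: D is gray → back edge
First back edge: C → D.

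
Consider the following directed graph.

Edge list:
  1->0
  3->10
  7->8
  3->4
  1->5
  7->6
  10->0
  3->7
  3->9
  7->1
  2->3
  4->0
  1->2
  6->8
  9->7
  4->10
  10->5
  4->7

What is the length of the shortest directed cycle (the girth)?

For each vertex v, BFS finds the shortest path from v back to v.
The shortest such closed walk is 3 → 7 → 1 → 2 → 3, length 4.

4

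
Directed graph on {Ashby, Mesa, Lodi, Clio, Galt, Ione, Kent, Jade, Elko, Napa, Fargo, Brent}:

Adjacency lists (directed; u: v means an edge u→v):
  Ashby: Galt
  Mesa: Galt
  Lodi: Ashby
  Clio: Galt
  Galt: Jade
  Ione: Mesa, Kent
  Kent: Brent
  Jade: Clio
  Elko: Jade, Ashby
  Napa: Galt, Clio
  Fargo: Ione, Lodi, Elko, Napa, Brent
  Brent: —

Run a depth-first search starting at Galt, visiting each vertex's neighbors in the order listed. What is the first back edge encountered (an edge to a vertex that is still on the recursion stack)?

Clio→Galt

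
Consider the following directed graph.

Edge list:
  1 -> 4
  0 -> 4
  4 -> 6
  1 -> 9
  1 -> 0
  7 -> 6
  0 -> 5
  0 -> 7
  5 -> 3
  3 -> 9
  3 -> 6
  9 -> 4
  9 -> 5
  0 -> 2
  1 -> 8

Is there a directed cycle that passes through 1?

No

1 lies on a cycle iff there is a path from 1 back to itself.
Exploring from 1, it never reaches itself; equivalently, its strongly connected component is a singleton.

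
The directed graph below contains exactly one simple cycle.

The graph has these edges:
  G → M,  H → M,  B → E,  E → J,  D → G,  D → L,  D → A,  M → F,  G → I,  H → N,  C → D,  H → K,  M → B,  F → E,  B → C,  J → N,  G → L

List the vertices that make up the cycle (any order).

B, C, D, G, M

DFS with gray/black marking from M:
M gray
  B gray
    C gray
      D gray
        A gray
        A black
        G gray
          L gray
          L black
          G→M: M is gray → back edge
Back edge closes the cycle M → B → C → D → G → M; its vertices are {B, C, D, G, M}.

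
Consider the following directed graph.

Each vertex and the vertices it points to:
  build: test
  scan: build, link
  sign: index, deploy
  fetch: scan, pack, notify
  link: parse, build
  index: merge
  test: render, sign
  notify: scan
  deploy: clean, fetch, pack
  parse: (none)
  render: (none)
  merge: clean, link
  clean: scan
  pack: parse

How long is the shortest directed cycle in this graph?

6

For each vertex v, BFS finds the shortest path from v back to v.
The shortest such closed walk is test → sign → deploy → clean → scan → build → test, length 6.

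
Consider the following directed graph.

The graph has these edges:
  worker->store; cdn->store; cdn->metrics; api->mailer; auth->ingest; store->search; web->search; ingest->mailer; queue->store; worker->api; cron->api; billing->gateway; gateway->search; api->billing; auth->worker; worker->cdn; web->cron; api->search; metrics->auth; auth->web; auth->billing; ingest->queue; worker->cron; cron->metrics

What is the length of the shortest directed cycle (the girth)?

For each vertex v, BFS finds the shortest path from v back to v.
The shortest such closed walk is auth → web → cron → metrics → auth, length 4.

4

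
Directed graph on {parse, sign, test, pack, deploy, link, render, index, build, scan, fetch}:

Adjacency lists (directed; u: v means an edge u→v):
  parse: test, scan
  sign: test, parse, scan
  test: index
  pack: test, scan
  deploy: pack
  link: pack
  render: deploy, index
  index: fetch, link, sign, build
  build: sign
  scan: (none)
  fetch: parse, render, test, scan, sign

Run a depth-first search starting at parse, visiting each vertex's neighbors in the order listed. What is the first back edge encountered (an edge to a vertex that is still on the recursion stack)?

DFS from parse (visiting each vertex's neighbors in the order listed); mark gray on enter, black on exit:
parse gray
  test gray
    index gray
      fetch gray
        fetch→parse: parse is gray → back edge
First back edge: fetch → parse.

fetch->parse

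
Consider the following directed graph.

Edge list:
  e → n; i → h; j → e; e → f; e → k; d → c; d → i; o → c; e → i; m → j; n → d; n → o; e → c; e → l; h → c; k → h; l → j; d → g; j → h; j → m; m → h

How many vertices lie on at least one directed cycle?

4

A vertex is on a directed cycle iff it belongs to a strongly connected component of size ≥ 2 (or has a self-loop).
The vertices on cycles are {e, j, l, m} — 4 in total.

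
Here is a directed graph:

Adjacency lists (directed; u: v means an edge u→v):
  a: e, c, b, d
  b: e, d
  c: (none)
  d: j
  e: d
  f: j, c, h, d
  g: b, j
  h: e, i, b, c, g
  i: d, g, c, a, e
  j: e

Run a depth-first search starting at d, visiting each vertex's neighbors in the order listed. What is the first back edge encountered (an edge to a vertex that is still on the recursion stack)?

e->d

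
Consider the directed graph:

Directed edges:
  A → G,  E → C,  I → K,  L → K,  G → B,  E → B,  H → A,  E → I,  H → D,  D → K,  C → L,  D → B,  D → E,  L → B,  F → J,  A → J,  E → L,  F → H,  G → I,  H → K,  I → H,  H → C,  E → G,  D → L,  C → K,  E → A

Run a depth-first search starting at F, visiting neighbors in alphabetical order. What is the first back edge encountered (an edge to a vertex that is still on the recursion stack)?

I→H

DFS from F (visiting neighbors in alphabetical order); mark gray on enter, black on exit:
F gray
  H gray
    A gray
      G gray
        B gray
        B black
        I gray
          I→H: H is gray → back edge
First back edge: I → H.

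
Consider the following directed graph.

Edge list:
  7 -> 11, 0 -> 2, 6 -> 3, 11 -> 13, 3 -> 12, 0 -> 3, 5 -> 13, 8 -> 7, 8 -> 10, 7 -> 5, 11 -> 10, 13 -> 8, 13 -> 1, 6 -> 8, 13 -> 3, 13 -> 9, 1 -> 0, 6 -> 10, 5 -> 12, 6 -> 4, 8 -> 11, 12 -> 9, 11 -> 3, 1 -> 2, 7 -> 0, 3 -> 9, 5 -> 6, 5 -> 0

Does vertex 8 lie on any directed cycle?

Yes

8 is on a cycle iff 8 can reach itself via ≥1 edge.
8 → 11 → 13 → 8 — yes.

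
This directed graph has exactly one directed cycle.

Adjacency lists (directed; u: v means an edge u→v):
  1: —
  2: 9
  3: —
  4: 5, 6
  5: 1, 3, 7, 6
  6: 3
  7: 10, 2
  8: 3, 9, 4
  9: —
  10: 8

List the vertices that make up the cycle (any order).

DFS with gray/black marking from 5:
5 gray
  1 gray
  1 black
  3 gray
  3 black
  7 gray
    10 gray
      8 gray
        8→3: 3 black — skip
        9 gray
        9 black
        4 gray
          4→5: 5 is gray → back edge
Back edge closes the cycle 5 → 7 → 10 → 8 → 4 → 5; its vertices are {4, 5, 7, 8, 10}.

4, 5, 7, 8, 10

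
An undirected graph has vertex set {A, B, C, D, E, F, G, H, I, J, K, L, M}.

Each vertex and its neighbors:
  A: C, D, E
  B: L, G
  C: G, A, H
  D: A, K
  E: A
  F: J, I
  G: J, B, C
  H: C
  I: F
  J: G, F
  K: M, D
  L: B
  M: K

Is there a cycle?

DFS, tracking each vertex's parent; an edge to a visited non-parent vertex closes a cycle.
Start from B:
visit B (parent –)
  visit L (parent B)
    L–B: parent, skip
  visit G (parent B)
    visit J (parent G)
      J–G: parent, skip
      visit F (parent J)
        F–J: parent, skip
        visit I (parent F)
          I–F: parent, skip
    G–B: parent, skip
    visit C (parent G)
      C–G: parent, skip
      visit A (parent C)
        A–C: parent, skip
        visit D (parent A)
          D–A: parent, skip
          visit K (parent D)
            visit M (parent K)
              M–K: parent, skip
            K–D: parent, skip
        visit E (parent A)
          E–A: parent, skip
      visit H (parent C)
        H–C: parent, skip
No non-parent visited neighbor found — the graph is a forest.

No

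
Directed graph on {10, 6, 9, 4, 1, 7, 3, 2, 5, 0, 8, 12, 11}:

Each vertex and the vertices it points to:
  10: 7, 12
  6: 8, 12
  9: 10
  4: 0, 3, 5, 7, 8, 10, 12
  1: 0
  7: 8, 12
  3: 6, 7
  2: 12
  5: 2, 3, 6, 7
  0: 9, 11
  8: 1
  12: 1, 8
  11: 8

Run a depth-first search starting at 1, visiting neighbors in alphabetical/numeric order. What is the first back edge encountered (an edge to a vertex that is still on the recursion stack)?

8→1

DFS from 1 (visiting neighbors in alphabetical/numeric order); mark gray on enter, black on exit:
1 gray
  0 gray
    9 gray
      10 gray
        7 gray
          8 gray
            8→1: 1 is gray → back edge
First back edge: 8 → 1.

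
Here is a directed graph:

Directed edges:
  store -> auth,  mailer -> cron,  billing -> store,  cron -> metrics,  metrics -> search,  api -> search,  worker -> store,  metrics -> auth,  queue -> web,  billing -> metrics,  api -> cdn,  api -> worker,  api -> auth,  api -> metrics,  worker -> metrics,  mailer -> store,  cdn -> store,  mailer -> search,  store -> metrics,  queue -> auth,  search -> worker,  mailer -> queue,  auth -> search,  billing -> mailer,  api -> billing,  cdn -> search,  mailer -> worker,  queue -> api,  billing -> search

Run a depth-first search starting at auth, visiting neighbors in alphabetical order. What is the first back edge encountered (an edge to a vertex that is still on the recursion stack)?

DFS from auth (visiting neighbors in alphabetical order); mark gray on enter, black on exit:
auth gray
  search gray
    worker gray
      metrics gray
        metrics→auth: auth is gray → back edge
First back edge: metrics → auth.

metrics→auth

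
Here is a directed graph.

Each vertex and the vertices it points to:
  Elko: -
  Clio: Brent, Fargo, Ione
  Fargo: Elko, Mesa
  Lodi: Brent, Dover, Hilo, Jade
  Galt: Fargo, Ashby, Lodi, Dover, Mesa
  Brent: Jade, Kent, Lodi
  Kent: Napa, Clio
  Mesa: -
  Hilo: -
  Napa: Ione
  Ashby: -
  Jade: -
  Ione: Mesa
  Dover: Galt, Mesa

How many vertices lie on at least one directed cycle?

A vertex is on a directed cycle iff it belongs to a strongly connected component of size ≥ 2 (or has a self-loop).
The vertices on cycles are {Clio, Galt, Kent, Lodi, Brent, Dover} — 6 in total.

6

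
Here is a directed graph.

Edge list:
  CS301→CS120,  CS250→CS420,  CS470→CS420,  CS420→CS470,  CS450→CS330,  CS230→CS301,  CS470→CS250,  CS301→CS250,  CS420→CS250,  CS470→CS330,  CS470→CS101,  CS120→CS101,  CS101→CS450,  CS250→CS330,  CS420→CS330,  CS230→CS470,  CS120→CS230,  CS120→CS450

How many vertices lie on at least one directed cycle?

A vertex is on a directed cycle iff it belongs to a strongly connected component of size ≥ 2 (or has a self-loop).
The vertices on cycles are {CS120, CS230, CS250, CS301, CS420, CS470} — 6 in total.

6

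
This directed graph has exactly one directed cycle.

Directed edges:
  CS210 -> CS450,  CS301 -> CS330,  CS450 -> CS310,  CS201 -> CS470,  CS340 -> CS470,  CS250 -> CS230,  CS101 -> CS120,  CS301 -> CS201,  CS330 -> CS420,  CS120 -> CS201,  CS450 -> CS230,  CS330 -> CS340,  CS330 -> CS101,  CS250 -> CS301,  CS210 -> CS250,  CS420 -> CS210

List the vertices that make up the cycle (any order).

DFS with gray/black marking from CS330:
CS330 gray
  CS101 gray
    CS120 gray
      CS201 gray
        CS470 gray
        CS470 black
      CS201 black
    CS120 black
  CS101 black
  CS340 gray
    CS340→CS470: CS470 black — skip
  CS340 black
  CS420 gray
    CS210 gray
      CS250 gray
        CS301 gray
          CS301→CS201: CS201 black — skip
          CS301→CS330: CS330 is gray → back edge
Back edge closes the cycle CS330 → CS420 → CS210 → CS250 → CS301 → CS330; its vertices are {CS210, CS250, CS301, CS330, CS420}.

CS210, CS250, CS301, CS330, CS420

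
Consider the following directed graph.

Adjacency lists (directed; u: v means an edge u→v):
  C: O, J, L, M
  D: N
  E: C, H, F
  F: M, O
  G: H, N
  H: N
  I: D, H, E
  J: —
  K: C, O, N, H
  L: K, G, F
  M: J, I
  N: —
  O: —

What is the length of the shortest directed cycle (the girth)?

For each vertex v, BFS finds the shortest path from v back to v.
The shortest such closed walk is C → L → K → C, length 3.

3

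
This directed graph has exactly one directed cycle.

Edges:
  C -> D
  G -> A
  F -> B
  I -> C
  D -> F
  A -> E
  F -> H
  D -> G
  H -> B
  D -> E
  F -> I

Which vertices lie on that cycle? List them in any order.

DFS with gray/black marking from D:
D gray
  G gray
    A gray
      E gray
      E black
    A black
  G black
  F gray
    I gray
      C gray
        C→D: D is gray → back edge
Back edge closes the cycle D → F → I → C → D; its vertices are {C, D, F, I}.

C, D, F, I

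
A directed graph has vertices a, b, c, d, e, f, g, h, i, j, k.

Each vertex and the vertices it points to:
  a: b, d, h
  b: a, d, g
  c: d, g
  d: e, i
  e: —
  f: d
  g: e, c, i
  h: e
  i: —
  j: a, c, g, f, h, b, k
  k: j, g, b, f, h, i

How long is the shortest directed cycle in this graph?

2

For each vertex v, BFS finds the shortest path from v back to v.
The shortest such closed walk is j → k → j, length 2.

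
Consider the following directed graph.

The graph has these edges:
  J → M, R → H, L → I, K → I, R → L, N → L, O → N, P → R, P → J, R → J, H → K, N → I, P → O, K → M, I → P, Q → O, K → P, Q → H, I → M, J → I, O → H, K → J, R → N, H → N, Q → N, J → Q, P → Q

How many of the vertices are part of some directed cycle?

A vertex is on a directed cycle iff it belongs to a strongly connected component of size ≥ 2 (or has a self-loop).
The vertices on cycles are {H, I, J, K, L, N, O, P, Q, R} — 10 in total.

10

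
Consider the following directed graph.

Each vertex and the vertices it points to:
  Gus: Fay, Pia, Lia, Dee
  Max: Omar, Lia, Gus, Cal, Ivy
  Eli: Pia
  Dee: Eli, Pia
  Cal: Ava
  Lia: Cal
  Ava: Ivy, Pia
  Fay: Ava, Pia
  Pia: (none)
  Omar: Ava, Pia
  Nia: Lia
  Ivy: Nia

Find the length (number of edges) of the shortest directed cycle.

5

For each vertex v, BFS finds the shortest path from v back to v.
The shortest such closed walk is Ivy → Nia → Lia → Cal → Ava → Ivy, length 5.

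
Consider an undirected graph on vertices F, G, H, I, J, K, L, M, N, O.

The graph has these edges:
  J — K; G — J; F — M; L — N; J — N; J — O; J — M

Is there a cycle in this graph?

DFS, tracking each vertex's parent; an edge to a visited non-parent vertex closes a cycle.
Start from G:
visit G (parent –)
  visit J (parent G)
    J–G: parent, skip
    visit K (parent J)
      K–J: parent, skip
    visit M (parent J)
      visit F (parent M)
        F–M: parent, skip
      M–J: parent, skip
    visit N (parent J)
      N–J: parent, skip
      visit L (parent N)
        L–N: parent, skip
    visit O (parent J)
      O–J: parent, skip
visit H (parent –)
visit I (parent –)
No non-parent visited neighbor found — the graph is a forest.

No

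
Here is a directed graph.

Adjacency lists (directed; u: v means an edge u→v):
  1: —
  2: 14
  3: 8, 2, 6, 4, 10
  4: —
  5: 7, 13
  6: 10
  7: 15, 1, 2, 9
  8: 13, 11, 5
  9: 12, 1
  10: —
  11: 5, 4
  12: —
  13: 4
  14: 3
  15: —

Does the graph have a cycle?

DFS with white/gray/black marking, starting from 2:
2 gray
  14 gray
    3 gray
      8 gray
        13 gray
          4 gray
          4 black
        13 black
        11 gray
          5 gray
            7 gray
              15 gray
              15 black
              1 gray
              1 black
              7→2: 2 is gray → back edge
Back edge found, so a cycle exists: 2 → 14 → 3 → 8 → 11 → 5 → 7 → 2.

Yes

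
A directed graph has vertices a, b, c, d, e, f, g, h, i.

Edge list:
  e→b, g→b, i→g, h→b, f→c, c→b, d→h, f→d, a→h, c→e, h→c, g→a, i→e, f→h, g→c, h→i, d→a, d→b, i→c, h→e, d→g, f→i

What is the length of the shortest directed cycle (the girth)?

4

For each vertex v, BFS finds the shortest path from v back to v.
The shortest such closed walk is i → g → a → h → i, length 4.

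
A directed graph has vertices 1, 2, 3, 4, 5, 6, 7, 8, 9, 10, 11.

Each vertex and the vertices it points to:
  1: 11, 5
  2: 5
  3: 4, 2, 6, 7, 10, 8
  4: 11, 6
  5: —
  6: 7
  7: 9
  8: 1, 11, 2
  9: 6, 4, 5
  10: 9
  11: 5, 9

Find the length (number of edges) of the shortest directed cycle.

3

For each vertex v, BFS finds the shortest path from v back to v.
The shortest such closed walk is 6 → 7 → 9 → 6, length 3.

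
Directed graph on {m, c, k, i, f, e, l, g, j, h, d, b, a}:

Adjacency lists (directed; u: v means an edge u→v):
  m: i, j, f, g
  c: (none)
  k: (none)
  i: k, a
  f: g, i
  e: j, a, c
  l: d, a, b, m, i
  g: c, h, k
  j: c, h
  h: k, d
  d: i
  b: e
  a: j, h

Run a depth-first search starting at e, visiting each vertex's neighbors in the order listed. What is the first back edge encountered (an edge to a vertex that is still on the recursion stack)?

a→j

DFS from e (visiting each vertex's neighbors in the order listed); mark gray on enter, black on exit:
e gray
  j gray
    c gray
    c black
    h gray
      k gray
      k black
      d gray
        i gray
          i→k: k black — skip
          a gray
            a→j: j is gray → back edge
First back edge: a → j.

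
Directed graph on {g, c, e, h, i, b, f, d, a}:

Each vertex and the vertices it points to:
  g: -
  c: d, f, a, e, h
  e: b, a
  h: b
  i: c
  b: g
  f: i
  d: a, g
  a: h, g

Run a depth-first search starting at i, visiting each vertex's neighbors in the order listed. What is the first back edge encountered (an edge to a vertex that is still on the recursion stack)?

DFS from i (visiting each vertex's neighbors in the order listed); mark gray on enter, black on exit:
i gray
  c gray
    d gray
      a gray
        h gray
          b gray
            g gray
            g black
          b black
        h black
        a→g: g black — skip
      a black
      d→g: g black — skip
    d black
    f gray
      f→i: i is gray → back edge
First back edge: f → i.

f→i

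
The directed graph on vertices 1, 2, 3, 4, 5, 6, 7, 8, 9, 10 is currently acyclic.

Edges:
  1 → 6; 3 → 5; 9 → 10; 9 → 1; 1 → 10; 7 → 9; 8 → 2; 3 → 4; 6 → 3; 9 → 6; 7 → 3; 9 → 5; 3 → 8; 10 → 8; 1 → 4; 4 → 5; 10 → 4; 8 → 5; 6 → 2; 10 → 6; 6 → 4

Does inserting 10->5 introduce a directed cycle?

No

Adding 10→5 creates a cycle iff 5 can already reach 10.
Explore from 5: no path reaches 10. The graph stays acyclic.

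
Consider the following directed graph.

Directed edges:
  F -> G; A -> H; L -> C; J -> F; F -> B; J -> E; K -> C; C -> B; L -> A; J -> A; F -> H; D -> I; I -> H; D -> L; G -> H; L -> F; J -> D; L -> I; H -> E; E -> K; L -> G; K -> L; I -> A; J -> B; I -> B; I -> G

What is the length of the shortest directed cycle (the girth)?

For each vertex v, BFS finds the shortest path from v back to v.
The shortest such closed walk is E → K → L → I → H → E, length 5.

5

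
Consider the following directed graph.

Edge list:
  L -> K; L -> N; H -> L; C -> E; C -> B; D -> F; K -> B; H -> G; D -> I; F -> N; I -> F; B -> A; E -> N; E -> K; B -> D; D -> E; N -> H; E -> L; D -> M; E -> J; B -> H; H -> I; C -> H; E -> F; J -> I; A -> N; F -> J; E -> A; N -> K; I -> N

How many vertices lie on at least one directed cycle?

11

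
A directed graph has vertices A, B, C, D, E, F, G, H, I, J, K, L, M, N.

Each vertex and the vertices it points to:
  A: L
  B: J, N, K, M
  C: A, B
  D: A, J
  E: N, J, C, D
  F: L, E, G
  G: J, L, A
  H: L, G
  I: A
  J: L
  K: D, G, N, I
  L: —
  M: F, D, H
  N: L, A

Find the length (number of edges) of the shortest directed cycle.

5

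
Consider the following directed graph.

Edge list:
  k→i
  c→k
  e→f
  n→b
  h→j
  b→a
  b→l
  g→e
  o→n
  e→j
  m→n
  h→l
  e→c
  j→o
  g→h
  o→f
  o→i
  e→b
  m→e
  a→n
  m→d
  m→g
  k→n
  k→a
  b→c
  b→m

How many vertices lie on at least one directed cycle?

A vertex is on a directed cycle iff it belongs to a strongly connected component of size ≥ 2 (or has a self-loop).
The vertices on cycles are {a, b, c, e, g, h, j, k, m, n, o} — 11 in total.

11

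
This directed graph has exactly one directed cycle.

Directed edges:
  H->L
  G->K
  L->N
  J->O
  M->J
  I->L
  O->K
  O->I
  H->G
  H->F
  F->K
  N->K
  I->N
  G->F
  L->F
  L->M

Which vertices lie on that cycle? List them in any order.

I, J, L, M, O

DFS with gray/black marking from L:
L gray
  N gray
    K gray
    K black
  N black
  F gray
    F→K: K black — skip
  F black
  M gray
    J gray
      O gray
        I gray
          I→N: N black — skip
          I→L: L is gray → back edge
Back edge closes the cycle L → M → J → O → I → L; its vertices are {I, J, L, M, O}.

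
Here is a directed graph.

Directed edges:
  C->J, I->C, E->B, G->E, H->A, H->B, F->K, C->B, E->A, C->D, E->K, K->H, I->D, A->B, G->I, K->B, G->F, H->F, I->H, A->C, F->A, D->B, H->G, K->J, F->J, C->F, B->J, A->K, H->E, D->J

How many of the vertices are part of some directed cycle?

8

A vertex is on a directed cycle iff it belongs to a strongly connected component of size ≥ 2 (or has a self-loop).
The vertices on cycles are {A, C, E, F, G, H, I, K} — 8 in total.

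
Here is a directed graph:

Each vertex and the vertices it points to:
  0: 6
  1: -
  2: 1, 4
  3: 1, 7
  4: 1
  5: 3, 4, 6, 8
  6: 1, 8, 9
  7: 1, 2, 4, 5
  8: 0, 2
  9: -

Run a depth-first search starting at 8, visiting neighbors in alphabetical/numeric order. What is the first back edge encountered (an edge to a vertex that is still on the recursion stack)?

DFS from 8 (visiting neighbors in alphabetical/numeric order); mark gray on enter, black on exit:
8 gray
  0 gray
    6 gray
      1 gray
      1 black
      6→8: 8 is gray → back edge
First back edge: 6 → 8.

6→8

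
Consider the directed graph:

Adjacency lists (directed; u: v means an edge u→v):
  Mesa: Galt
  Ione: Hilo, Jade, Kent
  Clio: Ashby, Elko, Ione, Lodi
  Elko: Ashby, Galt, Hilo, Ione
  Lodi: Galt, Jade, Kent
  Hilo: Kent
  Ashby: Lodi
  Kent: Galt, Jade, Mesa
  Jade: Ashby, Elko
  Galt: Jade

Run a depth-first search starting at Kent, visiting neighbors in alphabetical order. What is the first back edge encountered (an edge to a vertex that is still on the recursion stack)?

Lodi→Galt

DFS from Kent (visiting neighbors in alphabetical order); mark gray on enter, black on exit:
Kent gray
  Galt gray
    Jade gray
      Ashby gray
        Lodi gray
          Lodi→Galt: Galt is gray → back edge
First back edge: Lodi → Galt.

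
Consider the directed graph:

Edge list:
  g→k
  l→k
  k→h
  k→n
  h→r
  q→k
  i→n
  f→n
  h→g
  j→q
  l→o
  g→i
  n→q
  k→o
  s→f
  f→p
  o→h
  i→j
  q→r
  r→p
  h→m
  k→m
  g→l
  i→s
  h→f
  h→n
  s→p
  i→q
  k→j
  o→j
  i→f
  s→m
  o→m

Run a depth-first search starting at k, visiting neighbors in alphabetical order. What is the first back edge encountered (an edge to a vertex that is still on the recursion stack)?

q→k

DFS from k (visiting neighbors in alphabetical order); mark gray on enter, black on exit:
k gray
  h gray
    f gray
      n gray
        q gray
          q→k: k is gray → back edge
First back edge: q → k.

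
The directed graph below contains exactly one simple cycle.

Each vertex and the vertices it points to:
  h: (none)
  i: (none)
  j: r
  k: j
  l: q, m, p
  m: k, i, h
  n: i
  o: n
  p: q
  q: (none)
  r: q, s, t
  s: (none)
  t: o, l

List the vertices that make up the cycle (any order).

DFS with gray/black marking from j:
j gray
  r gray
    q gray
    q black
    s gray
    s black
    t gray
      o gray
        n gray
          i gray
          i black
        n black
      o black
      l gray
        l→q: q black — skip
        m gray
          k gray
            k→j: j is gray → back edge
Back edge closes the cycle j → r → t → l → m → k → j; its vertices are {j, k, l, m, r, t}.

j, k, l, m, r, t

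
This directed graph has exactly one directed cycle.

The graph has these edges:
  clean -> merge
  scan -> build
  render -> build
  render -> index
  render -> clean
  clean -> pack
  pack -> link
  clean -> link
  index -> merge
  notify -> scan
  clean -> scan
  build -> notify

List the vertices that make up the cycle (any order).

DFS with gray/black marking from build:
build gray
  notify gray
    scan gray
      scan→build: build is gray → back edge
Back edge closes the cycle build → notify → scan → build; its vertices are {scan, build, notify}.

scan, build, notify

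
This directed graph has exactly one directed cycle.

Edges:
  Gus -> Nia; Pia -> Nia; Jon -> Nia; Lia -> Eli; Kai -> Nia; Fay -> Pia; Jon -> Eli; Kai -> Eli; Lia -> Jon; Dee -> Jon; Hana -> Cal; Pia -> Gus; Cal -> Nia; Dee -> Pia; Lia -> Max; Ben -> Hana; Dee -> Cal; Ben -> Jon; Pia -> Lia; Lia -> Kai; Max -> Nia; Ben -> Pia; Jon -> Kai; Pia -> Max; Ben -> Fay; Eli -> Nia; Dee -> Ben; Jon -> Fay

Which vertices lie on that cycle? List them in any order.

Fay, Jon, Lia, Pia

DFS with gray/black marking from Pia:
Pia gray
  Max gray
    Nia gray
    Nia black
  Max black
  Gus gray
    Gus→Nia: Nia black — skip
  Gus black
  Lia gray
    Jon gray
      Eli gray
        Eli→Nia: Nia black — skip
      Eli black
      Kai gray
        Kai→Eli: Eli black — skip
        Kai→Nia: Nia black — skip
      Kai black
      Fay gray
        Fay→Pia: Pia is gray → back edge
Back edge closes the cycle Pia → Lia → Jon → Fay → Pia; its vertices are {Fay, Jon, Lia, Pia}.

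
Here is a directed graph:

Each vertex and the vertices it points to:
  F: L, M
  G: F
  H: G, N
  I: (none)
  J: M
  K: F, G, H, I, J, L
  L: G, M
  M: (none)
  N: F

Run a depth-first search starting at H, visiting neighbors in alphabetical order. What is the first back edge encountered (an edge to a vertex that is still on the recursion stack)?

DFS from H (visiting neighbors in alphabetical order); mark gray on enter, black on exit:
H gray
  G gray
    F gray
      L gray
        L→G: G is gray → back edge
First back edge: L → G.

L->G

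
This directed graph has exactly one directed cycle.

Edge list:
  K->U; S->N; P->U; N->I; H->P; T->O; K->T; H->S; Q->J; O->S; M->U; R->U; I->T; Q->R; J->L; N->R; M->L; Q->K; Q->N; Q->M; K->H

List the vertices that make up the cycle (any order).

DFS with gray/black marking from N:
N gray
  R gray
    U gray
    U black
  R black
  I gray
    T gray
      O gray
        S gray
          S→N: N is gray → back edge
Back edge closes the cycle N → I → T → O → S → N; its vertices are {I, N, O, S, T}.

I, N, O, S, T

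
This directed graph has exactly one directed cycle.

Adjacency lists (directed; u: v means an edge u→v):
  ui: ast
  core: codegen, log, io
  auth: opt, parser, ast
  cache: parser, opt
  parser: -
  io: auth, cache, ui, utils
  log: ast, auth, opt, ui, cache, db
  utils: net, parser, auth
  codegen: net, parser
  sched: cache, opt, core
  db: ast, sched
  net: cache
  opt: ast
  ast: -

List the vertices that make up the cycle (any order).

DFS with gray/black marking from core:
core gray
  codegen gray
    net gray
      cache gray
        parser gray
        parser black
        opt gray
          ast gray
          ast black
        opt black
      cache black
    net black
    codegen→parser: parser black — skip
  codegen black
  log gray
    log→ast: ast black — skip
    auth gray
      auth→opt: opt black — skip
      auth→parser: parser black — skip
      auth→ast: ast black — skip
    auth black
    log→opt: opt black — skip
    ui gray
      ui→ast: ast black — skip
    ui black
    log→cache: cache black — skip
    db gray
      db→ast: ast black — skip
      sched gray
        sched→cache: cache black — skip
        sched→opt: opt black — skip
        sched→core: core is gray → back edge
Back edge closes the cycle core → log → db → sched → core; its vertices are {db, log, core, sched}.

db, log, core, sched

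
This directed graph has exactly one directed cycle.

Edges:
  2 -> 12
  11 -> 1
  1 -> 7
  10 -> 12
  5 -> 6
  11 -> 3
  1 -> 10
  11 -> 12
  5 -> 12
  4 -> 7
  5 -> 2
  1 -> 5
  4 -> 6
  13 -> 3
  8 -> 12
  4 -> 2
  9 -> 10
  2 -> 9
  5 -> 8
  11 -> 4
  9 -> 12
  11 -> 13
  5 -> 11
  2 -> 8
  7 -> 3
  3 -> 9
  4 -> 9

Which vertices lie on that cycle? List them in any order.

DFS with gray/black marking from 1:
1 gray
  10 gray
    12 gray
    12 black
  10 black
  5 gray
    2 gray
      2→12: 12 black — skip
      9 gray
        9→10: 10 black — skip
        9→12: 12 black — skip
      9 black
      8 gray
        8→12: 12 black — skip
      8 black
    2 black
    11 gray
      4 gray
        4→9: 9 black — skip
        4→2: 2 black — skip
        6 gray
        6 black
        7 gray
          3 gray
            3→9: 9 black — skip
          3 black
        7 black
      4 black
      11→12: 12 black — skip
      13 gray
        13→3: 3 black — skip
      13 black
      11→1: 1 is gray → back edge
Back edge closes the cycle 1 → 5 → 11 → 1; its vertices are {1, 5, 11}.

1, 5, 11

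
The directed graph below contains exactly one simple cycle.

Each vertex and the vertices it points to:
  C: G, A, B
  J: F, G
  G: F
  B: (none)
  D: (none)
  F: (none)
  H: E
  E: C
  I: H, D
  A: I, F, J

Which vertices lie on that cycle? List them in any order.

A, C, E, H, I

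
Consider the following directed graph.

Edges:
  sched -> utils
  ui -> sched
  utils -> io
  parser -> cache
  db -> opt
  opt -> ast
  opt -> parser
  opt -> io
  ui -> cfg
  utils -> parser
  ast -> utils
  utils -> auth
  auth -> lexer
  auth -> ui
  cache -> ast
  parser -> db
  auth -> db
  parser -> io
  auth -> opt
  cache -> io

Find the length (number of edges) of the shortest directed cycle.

3

For each vertex v, BFS finds the shortest path from v back to v.
The shortest such closed walk is db → opt → parser → db, length 3.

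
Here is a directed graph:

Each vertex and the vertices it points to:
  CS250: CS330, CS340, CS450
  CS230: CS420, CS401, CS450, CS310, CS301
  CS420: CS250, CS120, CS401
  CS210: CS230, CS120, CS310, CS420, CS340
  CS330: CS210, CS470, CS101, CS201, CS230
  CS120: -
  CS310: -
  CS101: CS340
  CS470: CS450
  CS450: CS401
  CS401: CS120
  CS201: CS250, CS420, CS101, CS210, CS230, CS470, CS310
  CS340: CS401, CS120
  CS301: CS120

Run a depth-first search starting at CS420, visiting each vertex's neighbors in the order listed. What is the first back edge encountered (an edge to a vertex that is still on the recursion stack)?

CS230->CS420

DFS from CS420 (visiting each vertex's neighbors in the order listed); mark gray on enter, black on exit:
CS420 gray
  CS250 gray
    CS330 gray
      CS210 gray
        CS230 gray
          CS230→CS420: CS420 is gray → back edge
First back edge: CS230 → CS420.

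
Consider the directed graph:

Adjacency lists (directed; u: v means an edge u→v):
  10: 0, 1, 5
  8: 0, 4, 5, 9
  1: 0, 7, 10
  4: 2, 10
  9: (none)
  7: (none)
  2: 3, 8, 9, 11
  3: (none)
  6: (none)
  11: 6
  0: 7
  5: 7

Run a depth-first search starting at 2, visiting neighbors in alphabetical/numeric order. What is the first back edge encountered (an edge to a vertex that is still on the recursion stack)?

4->2

DFS from 2 (visiting neighbors in alphabetical/numeric order); mark gray on enter, black on exit:
2 gray
  3 gray
  3 black
  8 gray
    0 gray
      7 gray
      7 black
    0 black
    4 gray
      4→2: 2 is gray → back edge
First back edge: 4 → 2.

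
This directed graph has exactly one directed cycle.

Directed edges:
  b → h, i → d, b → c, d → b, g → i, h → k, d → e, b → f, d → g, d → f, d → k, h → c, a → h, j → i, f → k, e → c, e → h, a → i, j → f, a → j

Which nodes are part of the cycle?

DFS with gray/black marking from i:
i gray
  d gray
    g gray
      g→i: i is gray → back edge
Back edge closes the cycle i → d → g → i; its vertices are {d, g, i}.

d, g, i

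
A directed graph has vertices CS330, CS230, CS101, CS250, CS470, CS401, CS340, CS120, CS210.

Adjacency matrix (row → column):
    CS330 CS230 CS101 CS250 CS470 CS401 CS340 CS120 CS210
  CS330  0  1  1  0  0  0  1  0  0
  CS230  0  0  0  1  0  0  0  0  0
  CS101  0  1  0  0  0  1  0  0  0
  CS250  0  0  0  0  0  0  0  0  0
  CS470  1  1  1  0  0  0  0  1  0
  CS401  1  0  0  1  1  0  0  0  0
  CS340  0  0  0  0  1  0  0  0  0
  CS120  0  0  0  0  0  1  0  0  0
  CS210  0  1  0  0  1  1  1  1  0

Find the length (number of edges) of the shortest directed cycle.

For each vertex v, BFS finds the shortest path from v back to v.
The shortest such closed walk is CS401 → CS470 → CS101 → CS401, length 3.

3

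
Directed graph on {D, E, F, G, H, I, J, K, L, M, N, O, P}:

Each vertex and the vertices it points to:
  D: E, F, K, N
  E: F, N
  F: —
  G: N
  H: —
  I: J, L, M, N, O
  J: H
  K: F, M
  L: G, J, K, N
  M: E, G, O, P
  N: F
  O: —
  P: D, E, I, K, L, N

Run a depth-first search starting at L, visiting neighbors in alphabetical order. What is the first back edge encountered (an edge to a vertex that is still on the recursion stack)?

DFS from L (visiting neighbors in alphabetical order); mark gray on enter, black on exit:
L gray
  G gray
    N gray
      F gray
      F black
    N black
  G black
  J gray
    H gray
    H black
  J black
  K gray
    K→F: F black — skip
    M gray
      E gray
        E→F: F black — skip
        E→N: N black — skip
      E black
      M→G: G black — skip
      O gray
      O black
      P gray
        D gray
          D→E: E black — skip
          D→F: F black — skip
          D→K: K is gray → back edge
First back edge: D → K.

D→K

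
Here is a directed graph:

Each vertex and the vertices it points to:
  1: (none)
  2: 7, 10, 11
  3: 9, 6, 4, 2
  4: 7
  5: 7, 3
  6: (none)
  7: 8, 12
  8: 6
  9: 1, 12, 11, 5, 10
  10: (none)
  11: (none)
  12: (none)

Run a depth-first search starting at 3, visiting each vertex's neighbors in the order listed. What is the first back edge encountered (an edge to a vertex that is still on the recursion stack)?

DFS from 3 (visiting each vertex's neighbors in the order listed); mark gray on enter, black on exit:
3 gray
  9 gray
    1 gray
    1 black
    12 gray
    12 black
    11 gray
    11 black
    5 gray
      7 gray
        8 gray
          6 gray
          6 black
        8 black
        7→12: 12 black — skip
      7 black
      5→3: 3 is gray → back edge
First back edge: 5 → 3.

5->3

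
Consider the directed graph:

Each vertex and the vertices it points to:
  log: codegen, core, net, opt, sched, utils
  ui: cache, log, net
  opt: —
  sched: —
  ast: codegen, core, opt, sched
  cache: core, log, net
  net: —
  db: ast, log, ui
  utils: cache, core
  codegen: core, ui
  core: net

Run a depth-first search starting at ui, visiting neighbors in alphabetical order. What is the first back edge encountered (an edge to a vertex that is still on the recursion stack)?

codegen→ui

DFS from ui (visiting neighbors in alphabetical order); mark gray on enter, black on exit:
ui gray
  cache gray
    core gray
      net gray
      net black
    core black
    log gray
      codegen gray
        codegen→core: core black — skip
        codegen→ui: ui is gray → back edge
First back edge: codegen → ui.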